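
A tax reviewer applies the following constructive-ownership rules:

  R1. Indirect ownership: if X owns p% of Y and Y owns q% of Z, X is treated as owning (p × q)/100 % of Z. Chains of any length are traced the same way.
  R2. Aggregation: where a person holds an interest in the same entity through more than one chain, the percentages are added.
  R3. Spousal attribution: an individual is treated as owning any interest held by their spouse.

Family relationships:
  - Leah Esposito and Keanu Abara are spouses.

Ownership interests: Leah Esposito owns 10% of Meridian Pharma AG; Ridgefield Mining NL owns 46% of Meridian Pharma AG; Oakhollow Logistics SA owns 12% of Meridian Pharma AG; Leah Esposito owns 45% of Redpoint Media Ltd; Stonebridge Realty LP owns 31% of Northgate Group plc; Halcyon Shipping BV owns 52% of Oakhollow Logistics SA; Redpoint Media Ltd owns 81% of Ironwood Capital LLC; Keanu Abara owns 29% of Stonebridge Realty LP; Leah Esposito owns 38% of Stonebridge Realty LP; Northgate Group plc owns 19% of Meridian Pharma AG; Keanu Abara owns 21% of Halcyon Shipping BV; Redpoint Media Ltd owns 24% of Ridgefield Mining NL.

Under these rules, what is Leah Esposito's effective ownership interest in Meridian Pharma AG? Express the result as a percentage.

By spousal attribution (R3), Leah Esposito is treated as also owning Keanu Abara's interest in Stonebridge Realty LP, giving 38% + 29% = 67%.
By spousal attribution (R3), Leah Esposito is treated as owning Keanu Abara's 21% interest in Halcyon Shipping BV.
Chain via Stonebridge Realty LP → Northgate Group plc (R1): 67% × 31% × 19% = 3.9463% of Meridian Pharma AG.
Chain via Redpoint Media Ltd → Ridgefield Mining NL (R1): 45% × 24% × 46% = 4.968% of Meridian Pharma AG.
Direct interest in Meridian Pharma AG: 10%.
Chain via Halcyon Shipping BV → Oakhollow Logistics SA (R1): 21% × 52% × 12% = 1.3104% of Meridian Pharma AG.
Aggregating (R2): 3.9463% + 4.968% + 10% + 1.3104% = 20.2247%.

20.2247%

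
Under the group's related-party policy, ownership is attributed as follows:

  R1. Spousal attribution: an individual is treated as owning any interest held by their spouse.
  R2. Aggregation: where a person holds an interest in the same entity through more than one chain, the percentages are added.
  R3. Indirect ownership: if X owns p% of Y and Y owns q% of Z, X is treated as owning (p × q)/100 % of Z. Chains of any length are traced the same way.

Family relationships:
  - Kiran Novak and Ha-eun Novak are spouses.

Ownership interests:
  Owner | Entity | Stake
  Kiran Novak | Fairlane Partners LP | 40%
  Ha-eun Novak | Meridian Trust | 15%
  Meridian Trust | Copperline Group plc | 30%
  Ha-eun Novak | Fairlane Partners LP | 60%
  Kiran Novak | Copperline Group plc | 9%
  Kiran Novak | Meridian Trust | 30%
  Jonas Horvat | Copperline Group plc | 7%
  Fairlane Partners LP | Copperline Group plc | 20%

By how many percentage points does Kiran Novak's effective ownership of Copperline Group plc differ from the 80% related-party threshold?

By spousal attribution (R1), Kiran Novak is treated as also owning Ha-eun Novak's interest in Fairlane Partners LP, giving 40% + 60% = 100%.
By spousal attribution (R1), Kiran Novak is treated as also owning Ha-eun Novak's interest in Meridian Trust, giving 30% + 15% = 45%.
Chain via Fairlane Partners LP (R3): 100% × 20% = 20% of Copperline Group plc.
Chain via Meridian Trust (R3): 45% × 30% = 13.5% of Copperline Group plc.
Direct interest in Copperline Group plc: 9%.
Aggregating (R2): 20% + 13.5% + 9% = 42.5%.
42.5% falls short of the 80% threshold by 37.5 percentage points.

37.5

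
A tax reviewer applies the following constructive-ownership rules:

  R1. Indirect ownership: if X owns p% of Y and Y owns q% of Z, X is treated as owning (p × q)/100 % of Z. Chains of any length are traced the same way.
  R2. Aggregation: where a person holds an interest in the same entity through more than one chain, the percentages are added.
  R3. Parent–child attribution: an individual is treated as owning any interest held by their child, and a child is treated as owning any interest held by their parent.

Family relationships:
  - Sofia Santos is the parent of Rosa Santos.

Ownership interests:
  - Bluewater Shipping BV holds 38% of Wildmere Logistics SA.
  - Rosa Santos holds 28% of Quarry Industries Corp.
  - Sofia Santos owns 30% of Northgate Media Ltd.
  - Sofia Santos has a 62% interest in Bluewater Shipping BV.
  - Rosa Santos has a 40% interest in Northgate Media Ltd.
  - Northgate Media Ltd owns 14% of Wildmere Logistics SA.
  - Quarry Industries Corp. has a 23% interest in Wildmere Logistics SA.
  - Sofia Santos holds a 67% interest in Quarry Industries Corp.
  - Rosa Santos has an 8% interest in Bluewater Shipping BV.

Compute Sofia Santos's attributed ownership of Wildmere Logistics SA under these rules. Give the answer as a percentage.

By parent–child attribution (R3), Sofia Santos is treated as also owning Rosa Santos's interest in Bluewater Shipping BV, giving 62% + 8% = 70%.
By parent–child attribution (R3), Sofia Santos is treated as also owning Rosa Santos's interest in Quarry Industries Corp, giving 67% + 28% = 95%.
By parent–child attribution (R3), Sofia Santos is treated as also owning Rosa Santos's interest in Northgate Media Ltd, giving 30% + 40% = 70%.
Chain via Bluewater Shipping BV (R1): 70% × 38% = 26.6% of Wildmere Logistics SA.
Chain via Quarry Industries Corp. (R1): 95% × 23% = 21.85% of Wildmere Logistics SA.
Chain via Northgate Media Ltd (R1): 70% × 14% = 9.8% of Wildmere Logistics SA.
Aggregating (R2): 26.6% + 21.85% + 9.8% = 58.25%.

58.25%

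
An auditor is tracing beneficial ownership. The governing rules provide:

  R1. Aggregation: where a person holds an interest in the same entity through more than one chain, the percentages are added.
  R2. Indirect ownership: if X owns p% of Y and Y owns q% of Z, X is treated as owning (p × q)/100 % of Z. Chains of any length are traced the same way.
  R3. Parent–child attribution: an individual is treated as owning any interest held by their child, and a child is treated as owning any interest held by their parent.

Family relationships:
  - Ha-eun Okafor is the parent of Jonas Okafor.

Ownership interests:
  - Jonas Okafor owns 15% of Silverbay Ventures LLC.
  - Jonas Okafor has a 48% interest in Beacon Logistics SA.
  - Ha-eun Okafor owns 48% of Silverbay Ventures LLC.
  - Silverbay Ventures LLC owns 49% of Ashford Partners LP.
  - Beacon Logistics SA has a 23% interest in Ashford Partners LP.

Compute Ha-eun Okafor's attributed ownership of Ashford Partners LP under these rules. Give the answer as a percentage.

41.91%

By parent–child attribution (R3), Ha-eun Okafor is treated as also owning Jonas Okafor's interest in Silverbay Ventures LLC, giving 48% + 15% = 63%.
By parent–child attribution (R3), Ha-eun Okafor is treated as owning Jonas Okafor's 48% interest in Beacon Logistics SA.
Chain via Silverbay Ventures LLC (R2): 63% × 49% = 30.87% of Ashford Partners LP.
Chain via Beacon Logistics SA (R2): 48% × 23% = 11.04% of Ashford Partners LP.
Aggregating (R1): 30.87% + 11.04% = 41.91%.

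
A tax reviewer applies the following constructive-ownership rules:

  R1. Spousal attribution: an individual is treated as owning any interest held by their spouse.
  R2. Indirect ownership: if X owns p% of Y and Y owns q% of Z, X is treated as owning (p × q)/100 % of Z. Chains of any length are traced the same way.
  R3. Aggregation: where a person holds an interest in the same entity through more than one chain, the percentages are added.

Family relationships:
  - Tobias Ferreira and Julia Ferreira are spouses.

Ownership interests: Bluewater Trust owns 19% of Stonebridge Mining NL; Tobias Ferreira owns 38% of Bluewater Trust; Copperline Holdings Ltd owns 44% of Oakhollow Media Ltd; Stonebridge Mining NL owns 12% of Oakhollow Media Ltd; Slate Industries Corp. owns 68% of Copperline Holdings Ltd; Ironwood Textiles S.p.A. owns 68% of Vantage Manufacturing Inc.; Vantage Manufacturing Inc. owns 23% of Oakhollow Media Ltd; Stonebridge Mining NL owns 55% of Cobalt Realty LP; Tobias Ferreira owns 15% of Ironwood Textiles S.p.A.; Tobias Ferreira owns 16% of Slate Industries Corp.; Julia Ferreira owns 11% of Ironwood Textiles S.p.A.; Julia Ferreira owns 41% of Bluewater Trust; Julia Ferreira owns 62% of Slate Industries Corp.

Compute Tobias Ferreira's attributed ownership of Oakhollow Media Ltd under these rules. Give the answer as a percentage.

29.2052%

By spousal attribution (R1), Tobias Ferreira is treated as also owning Julia Ferreira's interest in Slate Industries Corp, giving 16% + 62% = 78%.
By spousal attribution (R1), Tobias Ferreira is treated as also owning Julia Ferreira's interest in Bluewater Trust, giving 38% + 41% = 79%.
By spousal attribution (R1), Tobias Ferreira is treated as also owning Julia Ferreira's interest in Ironwood Textiles S.p.A, giving 15% + 11% = 26%.
Chain via Slate Industries Corp. → Copperline Holdings Ltd (R2): 78% × 68% × 44% = 23.3376% of Oakhollow Media Ltd.
Chain via Bluewater Trust → Stonebridge Mining NL (R2): 79% × 19% × 12% = 1.8012% of Oakhollow Media Ltd.
Chain via Ironwood Textiles S.p.A. → Vantage Manufacturing Inc. (R2): 26% × 68% × 23% = 4.0664% of Oakhollow Media Ltd.
Aggregating (R3): 23.3376% + 1.8012% + 4.0664% = 29.2052%.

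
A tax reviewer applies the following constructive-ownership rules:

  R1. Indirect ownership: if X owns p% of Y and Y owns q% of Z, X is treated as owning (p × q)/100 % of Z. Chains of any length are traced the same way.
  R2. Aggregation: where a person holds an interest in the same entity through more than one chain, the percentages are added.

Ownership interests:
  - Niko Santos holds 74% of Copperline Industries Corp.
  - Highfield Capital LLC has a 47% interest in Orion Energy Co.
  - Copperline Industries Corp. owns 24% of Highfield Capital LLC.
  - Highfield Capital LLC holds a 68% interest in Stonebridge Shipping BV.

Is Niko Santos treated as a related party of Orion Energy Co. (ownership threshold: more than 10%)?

Chain via Copperline Industries Corp. → Highfield Capital LLC (R1): 74% × 24% × 47% = 8.3472% of Orion Energy Co.
8.3472% does not exceed the 10% threshold, so Niko is not a related party to Orion Energy Co.

No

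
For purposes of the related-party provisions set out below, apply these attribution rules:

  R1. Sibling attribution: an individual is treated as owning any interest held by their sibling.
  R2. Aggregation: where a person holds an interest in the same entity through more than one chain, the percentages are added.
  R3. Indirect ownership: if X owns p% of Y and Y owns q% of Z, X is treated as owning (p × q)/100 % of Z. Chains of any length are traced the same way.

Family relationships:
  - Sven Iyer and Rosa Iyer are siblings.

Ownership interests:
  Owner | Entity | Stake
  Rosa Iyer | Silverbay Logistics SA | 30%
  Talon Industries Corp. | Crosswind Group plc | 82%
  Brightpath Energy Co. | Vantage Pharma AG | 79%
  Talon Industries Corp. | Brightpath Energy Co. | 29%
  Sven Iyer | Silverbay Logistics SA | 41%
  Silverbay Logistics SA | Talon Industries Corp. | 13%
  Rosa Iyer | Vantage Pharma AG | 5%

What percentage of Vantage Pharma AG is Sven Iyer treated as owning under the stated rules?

By sibling attribution (R1), Sven Iyer is treated as also owning Rosa Iyer's interest in Silverbay Logistics SA, giving 41% + 30% = 71%.
By sibling attribution (R1), Sven Iyer is treated as owning Rosa Iyer's 5% interest in Vantage Pharma AG.
Chain via Silverbay Logistics SA → Talon Industries Corp. → Brightpath Energy Co. (R3): 71% × 13% × 29% × 79% = 2.114593% of Vantage Pharma AG.
Direct interest in Vantage Pharma AG: 5%.
Aggregating (R2): 2.114593% + 5% = 7.114593%.

7.114593%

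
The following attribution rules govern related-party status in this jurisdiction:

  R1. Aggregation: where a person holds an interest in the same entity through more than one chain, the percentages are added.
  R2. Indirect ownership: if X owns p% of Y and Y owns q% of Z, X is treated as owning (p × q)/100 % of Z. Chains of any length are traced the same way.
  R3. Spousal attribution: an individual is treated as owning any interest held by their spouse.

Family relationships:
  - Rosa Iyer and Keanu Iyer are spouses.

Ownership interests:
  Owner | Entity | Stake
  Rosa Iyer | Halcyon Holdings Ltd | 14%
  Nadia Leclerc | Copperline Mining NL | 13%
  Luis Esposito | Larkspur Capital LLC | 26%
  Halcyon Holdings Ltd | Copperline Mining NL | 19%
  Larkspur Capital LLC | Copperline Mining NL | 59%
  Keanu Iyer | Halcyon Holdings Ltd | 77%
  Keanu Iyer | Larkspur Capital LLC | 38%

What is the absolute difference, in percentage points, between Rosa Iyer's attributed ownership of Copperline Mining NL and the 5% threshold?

34.71

By spousal attribution (R3), Rosa Iyer is treated as also owning Keanu Iyer's interest in Halcyon Holdings Ltd, giving 14% + 77% = 91%.
By spousal attribution (R3), Rosa Iyer is treated as owning Keanu Iyer's 38% interest in Larkspur Capital LLC.
Chain via Halcyon Holdings Ltd (R2): 91% × 19% = 17.29% of Copperline Mining NL.
Chain via Larkspur Capital LLC (R2): 38% × 59% = 22.42% of Copperline Mining NL.
Aggregating (R1): 17.29% + 22.42% = 39.71%.
39.71% exceeds the 5% threshold by 34.71 percentage points.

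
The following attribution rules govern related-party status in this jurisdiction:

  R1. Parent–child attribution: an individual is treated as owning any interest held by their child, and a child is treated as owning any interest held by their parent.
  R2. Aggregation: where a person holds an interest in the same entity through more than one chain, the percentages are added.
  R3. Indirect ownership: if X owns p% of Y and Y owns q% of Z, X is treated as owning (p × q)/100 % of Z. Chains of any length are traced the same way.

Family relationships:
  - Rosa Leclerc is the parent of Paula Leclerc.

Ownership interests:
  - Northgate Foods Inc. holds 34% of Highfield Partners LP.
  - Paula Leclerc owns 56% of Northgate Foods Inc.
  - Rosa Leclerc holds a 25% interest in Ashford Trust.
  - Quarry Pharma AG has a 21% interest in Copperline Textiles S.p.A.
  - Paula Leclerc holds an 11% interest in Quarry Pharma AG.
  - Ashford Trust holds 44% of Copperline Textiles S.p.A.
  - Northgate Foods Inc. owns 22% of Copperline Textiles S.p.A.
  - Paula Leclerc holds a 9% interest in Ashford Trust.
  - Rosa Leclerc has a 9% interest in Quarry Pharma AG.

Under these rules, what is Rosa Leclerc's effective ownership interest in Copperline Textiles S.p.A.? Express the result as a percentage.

31.48%

By parent–child attribution (R1), Rosa Leclerc is treated as also owning Paula Leclerc's interest in Quarry Pharma AG, giving 9% + 11% = 20%.
By parent–child attribution (R1), Rosa Leclerc is treated as also owning Paula Leclerc's interest in Ashford Trust, giving 25% + 9% = 34%.
By parent–child attribution (R1), Rosa Leclerc is treated as owning Paula Leclerc's 56% interest in Northgate Foods Inc.
Chain via Quarry Pharma AG (R3): 20% × 21% = 4.2% of Copperline Textiles S.p.A.
Chain via Ashford Trust (R3): 34% × 44% = 14.96% of Copperline Textiles S.p.A.
Chain via Northgate Foods Inc. (R3): 56% × 22% = 12.32% of Copperline Textiles S.p.A.
Aggregating (R2): 4.2% + 14.96% + 12.32% = 31.48%.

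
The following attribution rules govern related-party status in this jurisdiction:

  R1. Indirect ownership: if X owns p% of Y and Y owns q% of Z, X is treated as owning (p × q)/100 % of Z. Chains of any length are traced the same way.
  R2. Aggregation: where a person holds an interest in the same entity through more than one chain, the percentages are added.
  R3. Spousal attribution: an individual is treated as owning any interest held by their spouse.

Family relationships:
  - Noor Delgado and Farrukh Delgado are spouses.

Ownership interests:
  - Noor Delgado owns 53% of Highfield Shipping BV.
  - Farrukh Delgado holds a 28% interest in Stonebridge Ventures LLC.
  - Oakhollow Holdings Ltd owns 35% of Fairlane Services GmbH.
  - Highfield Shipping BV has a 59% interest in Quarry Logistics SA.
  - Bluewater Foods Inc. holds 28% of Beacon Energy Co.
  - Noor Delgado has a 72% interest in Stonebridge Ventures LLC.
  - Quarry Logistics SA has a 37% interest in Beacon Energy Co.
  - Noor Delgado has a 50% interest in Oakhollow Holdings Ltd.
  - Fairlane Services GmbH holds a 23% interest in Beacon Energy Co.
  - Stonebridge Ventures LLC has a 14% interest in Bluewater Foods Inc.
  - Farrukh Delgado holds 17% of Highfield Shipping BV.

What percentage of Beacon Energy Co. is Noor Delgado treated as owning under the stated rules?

By spousal attribution (R3), Noor Delgado is treated as also owning Farrukh Delgado's interest in Stonebridge Ventures LLC, giving 72% + 28% = 100%.
By spousal attribution (R3), Noor Delgado is treated as also owning Farrukh Delgado's interest in Highfield Shipping BV, giving 53% + 17% = 70%.
Chain via Oakhollow Holdings Ltd → Fairlane Services GmbH (R1): 50% × 35% × 23% = 4.025% of Beacon Energy Co.
Chain via Stonebridge Ventures LLC → Bluewater Foods Inc. (R1): 100% × 14% × 28% = 3.92% of Beacon Energy Co.
Chain via Highfield Shipping BV → Quarry Logistics SA (R1): 70% × 59% × 37% = 15.281% of Beacon Energy Co.
Aggregating (R2): 4.025% + 3.92% + 15.281% = 23.226%.

23.226%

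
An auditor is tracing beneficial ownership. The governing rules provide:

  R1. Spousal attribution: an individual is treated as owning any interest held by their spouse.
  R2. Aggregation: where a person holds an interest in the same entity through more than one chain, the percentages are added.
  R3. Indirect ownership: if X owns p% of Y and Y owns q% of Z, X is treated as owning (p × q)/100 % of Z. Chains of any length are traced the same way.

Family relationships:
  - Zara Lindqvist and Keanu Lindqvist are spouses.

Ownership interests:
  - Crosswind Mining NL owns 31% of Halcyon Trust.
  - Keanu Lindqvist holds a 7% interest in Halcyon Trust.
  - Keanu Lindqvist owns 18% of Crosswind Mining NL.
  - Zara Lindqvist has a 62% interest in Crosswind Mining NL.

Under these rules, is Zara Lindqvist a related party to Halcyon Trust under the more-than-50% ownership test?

No

By spousal attribution (R1), Zara Lindqvist is treated as also owning Keanu Lindqvist's interest in Crosswind Mining NL, giving 62% + 18% = 80%.
By spousal attribution (R1), Zara Lindqvist is treated as owning Keanu Lindqvist's 7% interest in Halcyon Trust.
Chain via Crosswind Mining NL (R3): 80% × 31% = 24.8% of Halcyon Trust.
Direct interest in Halcyon Trust: 7%.
Aggregating (R2): 24.8% + 7% = 31.8%.
31.8% does not exceed the 50% threshold, so Zara is not a related party to Halcyon Trust.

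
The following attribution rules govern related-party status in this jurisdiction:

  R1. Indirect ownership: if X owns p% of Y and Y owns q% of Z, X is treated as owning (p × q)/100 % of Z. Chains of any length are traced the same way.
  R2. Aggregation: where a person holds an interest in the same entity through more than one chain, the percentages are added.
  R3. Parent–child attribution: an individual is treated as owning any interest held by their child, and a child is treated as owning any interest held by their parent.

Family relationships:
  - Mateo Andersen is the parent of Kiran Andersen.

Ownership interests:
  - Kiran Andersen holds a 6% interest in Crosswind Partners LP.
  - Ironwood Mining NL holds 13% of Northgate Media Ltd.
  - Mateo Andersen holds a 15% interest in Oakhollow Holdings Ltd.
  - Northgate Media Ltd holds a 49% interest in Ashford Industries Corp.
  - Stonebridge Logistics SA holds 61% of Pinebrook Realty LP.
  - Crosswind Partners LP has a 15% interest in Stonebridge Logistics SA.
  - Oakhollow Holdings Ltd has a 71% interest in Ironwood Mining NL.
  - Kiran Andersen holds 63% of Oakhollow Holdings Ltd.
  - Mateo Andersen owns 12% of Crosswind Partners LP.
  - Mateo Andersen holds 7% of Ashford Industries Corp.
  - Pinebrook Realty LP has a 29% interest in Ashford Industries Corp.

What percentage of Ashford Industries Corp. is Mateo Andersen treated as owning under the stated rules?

11.005336%

By parent–child attribution (R3), Mateo Andersen is treated as also owning Kiran Andersen's interest in Oakhollow Holdings Ltd, giving 15% + 63% = 78%.
By parent–child attribution (R3), Mateo Andersen is treated as also owning Kiran Andersen's interest in Crosswind Partners LP, giving 12% + 6% = 18%.
Chain via Oakhollow Holdings Ltd → Ironwood Mining NL → Northgate Media Ltd (R1): 78% × 71% × 13% × 49% = 3.527706% of Ashford Industries Corp.
Chain via Crosswind Partners LP → Stonebridge Logistics SA → Pinebrook Realty LP (R1): 18% × 15% × 61% × 29% = 0.47763% of Ashford Industries Corp.
Direct interest in Ashford Industries Corp: 7%.
Aggregating (R2): 3.527706% + 0.47763% + 7% = 11.005336%.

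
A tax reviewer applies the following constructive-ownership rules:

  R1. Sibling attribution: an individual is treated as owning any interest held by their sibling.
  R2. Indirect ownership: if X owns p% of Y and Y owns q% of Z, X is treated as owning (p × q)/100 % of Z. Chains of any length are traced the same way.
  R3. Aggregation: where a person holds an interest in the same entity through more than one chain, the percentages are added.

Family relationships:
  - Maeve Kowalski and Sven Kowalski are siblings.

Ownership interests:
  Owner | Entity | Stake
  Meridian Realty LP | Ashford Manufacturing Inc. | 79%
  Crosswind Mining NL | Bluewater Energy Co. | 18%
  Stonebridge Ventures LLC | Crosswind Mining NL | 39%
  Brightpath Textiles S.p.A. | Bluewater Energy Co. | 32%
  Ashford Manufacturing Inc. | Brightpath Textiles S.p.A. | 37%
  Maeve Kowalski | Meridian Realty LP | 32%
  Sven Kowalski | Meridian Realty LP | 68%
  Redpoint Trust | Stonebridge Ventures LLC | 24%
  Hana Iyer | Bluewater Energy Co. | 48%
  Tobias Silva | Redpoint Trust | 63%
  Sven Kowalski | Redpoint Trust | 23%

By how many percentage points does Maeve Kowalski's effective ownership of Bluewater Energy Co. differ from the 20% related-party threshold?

10.258896

By sibling attribution (R1), Maeve Kowalski is treated as also owning Sven Kowalski's interest in Meridian Realty LP, giving 32% + 68% = 100%.
By sibling attribution (R1), Maeve Kowalski is treated as owning Sven Kowalski's 23% interest in Redpoint Trust.
Chain via Meridian Realty LP → Ashford Manufacturing Inc. → Brightpath Textiles S.p.A. (R2): 100% × 79% × 37% × 32% = 9.3536% of Bluewater Energy Co.
Chain via Redpoint Trust → Stonebridge Ventures LLC → Crosswind Mining NL (R2): 23% × 24% × 39% × 18% = 0.387504% of Bluewater Energy Co.
Aggregating (R3): 9.3536% + 0.387504% = 9.741104%.
9.741104% falls short of the 20% threshold by 10.258896 percentage points.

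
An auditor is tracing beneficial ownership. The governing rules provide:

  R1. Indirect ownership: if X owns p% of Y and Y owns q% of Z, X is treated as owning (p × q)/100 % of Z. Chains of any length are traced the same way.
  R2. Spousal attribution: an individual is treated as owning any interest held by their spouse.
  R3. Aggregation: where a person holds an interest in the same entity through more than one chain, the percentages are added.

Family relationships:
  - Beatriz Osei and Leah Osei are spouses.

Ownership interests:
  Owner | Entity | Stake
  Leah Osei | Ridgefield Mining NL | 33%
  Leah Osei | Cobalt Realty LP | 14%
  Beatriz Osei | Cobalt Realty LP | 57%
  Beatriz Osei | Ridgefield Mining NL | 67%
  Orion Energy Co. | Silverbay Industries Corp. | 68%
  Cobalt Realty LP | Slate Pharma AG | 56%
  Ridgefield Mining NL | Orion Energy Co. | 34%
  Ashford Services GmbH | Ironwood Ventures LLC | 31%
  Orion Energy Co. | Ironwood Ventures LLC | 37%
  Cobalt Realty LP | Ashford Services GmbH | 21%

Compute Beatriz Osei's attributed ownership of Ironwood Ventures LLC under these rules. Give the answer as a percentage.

17.2021%

By spousal attribution (R2), Beatriz Osei is treated as also owning Leah Osei's interest in Cobalt Realty LP, giving 57% + 14% = 71%.
By spousal attribution (R2), Beatriz Osei is treated as also owning Leah Osei's interest in Ridgefield Mining NL, giving 67% + 33% = 100%.
Chain via Cobalt Realty LP → Ashford Services GmbH (R1): 71% × 21% × 31% = 4.6221% of Ironwood Ventures LLC.
Chain via Ridgefield Mining NL → Orion Energy Co. (R1): 100% × 34% × 37% = 12.58% of Ironwood Ventures LLC.
Aggregating (R3): 4.6221% + 12.58% = 17.2021%.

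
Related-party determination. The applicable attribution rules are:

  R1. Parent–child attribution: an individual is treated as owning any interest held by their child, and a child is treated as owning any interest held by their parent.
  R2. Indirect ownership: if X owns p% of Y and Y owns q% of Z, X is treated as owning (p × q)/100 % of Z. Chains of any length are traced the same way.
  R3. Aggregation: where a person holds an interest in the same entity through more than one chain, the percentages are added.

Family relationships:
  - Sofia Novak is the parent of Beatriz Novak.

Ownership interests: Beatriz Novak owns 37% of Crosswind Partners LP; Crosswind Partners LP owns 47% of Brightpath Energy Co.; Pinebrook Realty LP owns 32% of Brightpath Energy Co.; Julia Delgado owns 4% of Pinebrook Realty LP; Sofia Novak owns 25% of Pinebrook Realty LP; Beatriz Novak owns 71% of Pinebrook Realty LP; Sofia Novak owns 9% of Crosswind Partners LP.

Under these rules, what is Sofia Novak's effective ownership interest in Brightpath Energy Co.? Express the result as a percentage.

52.34%

By parent–child attribution (R1), Sofia Novak is treated as also owning Beatriz Novak's interest in Crosswind Partners LP, giving 9% + 37% = 46%.
By parent–child attribution (R1), Sofia Novak is treated as also owning Beatriz Novak's interest in Pinebrook Realty LP, giving 25% + 71% = 96%.
Chain via Crosswind Partners LP (R2): 46% × 47% = 21.62% of Brightpath Energy Co.
Chain via Pinebrook Realty LP (R2): 96% × 32% = 30.72% of Brightpath Energy Co.
Aggregating (R3): 21.62% + 30.72% = 52.34%.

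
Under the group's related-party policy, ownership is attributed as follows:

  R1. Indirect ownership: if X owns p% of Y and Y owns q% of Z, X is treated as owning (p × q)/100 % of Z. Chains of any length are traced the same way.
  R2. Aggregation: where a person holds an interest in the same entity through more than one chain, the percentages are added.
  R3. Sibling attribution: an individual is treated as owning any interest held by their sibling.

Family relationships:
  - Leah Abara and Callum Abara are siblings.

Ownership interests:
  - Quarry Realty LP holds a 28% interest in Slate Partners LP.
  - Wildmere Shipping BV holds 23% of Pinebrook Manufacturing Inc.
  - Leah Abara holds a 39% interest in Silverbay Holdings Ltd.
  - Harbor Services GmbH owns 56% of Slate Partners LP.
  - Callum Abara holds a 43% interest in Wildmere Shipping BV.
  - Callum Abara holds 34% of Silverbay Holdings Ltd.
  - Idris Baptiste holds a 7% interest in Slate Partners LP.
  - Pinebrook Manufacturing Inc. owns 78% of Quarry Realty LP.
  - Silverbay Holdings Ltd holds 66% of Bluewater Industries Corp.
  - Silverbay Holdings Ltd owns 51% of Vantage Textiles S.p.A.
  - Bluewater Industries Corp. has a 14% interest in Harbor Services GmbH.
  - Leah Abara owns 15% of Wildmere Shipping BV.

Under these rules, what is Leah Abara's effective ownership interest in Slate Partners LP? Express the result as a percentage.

6.690768%

By sibling attribution (R3), Leah Abara is treated as also owning Callum Abara's interest in Silverbay Holdings Ltd, giving 39% + 34% = 73%.
By sibling attribution (R3), Leah Abara is treated as also owning Callum Abara's interest in Wildmere Shipping BV, giving 15% + 43% = 58%.
Chain via Silverbay Holdings Ltd → Bluewater Industries Corp. → Harbor Services GmbH (R1): 73% × 66% × 14% × 56% = 3.777312% of Slate Partners LP.
Chain via Wildmere Shipping BV → Pinebrook Manufacturing Inc. → Quarry Realty LP (R1): 58% × 23% × 78% × 28% = 2.913456% of Slate Partners LP.
Aggregating (R2): 3.777312% + 2.913456% = 6.690768%.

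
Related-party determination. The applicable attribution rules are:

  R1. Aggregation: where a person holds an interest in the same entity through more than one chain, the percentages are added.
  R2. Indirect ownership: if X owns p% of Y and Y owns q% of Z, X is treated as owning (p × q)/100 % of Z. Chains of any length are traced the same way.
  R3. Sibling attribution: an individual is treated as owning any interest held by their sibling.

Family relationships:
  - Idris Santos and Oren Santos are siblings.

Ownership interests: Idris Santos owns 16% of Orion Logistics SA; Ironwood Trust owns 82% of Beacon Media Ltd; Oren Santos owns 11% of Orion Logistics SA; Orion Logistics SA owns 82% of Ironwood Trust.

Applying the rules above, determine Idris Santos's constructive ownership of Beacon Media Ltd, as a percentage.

By sibling attribution (R3), Idris Santos is treated as also owning Oren Santos's interest in Orion Logistics SA, giving 16% + 11% = 27%.
Chain via Orion Logistics SA → Ironwood Trust (R2): 27% × 82% × 82% = 18.1548% of Beacon Media Ltd.

18.1548%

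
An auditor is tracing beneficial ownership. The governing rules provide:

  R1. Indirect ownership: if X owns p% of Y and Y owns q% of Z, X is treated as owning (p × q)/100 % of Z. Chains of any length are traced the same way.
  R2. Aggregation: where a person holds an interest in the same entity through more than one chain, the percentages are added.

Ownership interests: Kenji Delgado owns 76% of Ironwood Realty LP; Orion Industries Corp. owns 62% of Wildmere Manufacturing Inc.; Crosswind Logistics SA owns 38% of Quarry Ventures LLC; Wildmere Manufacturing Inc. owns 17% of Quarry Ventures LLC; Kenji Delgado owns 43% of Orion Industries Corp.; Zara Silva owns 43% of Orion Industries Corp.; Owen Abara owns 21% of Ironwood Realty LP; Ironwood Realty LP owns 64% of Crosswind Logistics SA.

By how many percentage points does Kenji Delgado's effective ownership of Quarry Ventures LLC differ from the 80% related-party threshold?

56.9846

Chain via Orion Industries Corp. → Wildmere Manufacturing Inc. (R1): 43% × 62% × 17% = 4.5322% of Quarry Ventures LLC.
Chain via Ironwood Realty LP → Crosswind Logistics SA (R1): 76% × 64% × 38% = 18.4832% of Quarry Ventures LLC.
Aggregating (R2): 4.5322% + 18.4832% = 23.0154%.
23.0154% falls short of the 80% threshold by 56.9846 percentage points.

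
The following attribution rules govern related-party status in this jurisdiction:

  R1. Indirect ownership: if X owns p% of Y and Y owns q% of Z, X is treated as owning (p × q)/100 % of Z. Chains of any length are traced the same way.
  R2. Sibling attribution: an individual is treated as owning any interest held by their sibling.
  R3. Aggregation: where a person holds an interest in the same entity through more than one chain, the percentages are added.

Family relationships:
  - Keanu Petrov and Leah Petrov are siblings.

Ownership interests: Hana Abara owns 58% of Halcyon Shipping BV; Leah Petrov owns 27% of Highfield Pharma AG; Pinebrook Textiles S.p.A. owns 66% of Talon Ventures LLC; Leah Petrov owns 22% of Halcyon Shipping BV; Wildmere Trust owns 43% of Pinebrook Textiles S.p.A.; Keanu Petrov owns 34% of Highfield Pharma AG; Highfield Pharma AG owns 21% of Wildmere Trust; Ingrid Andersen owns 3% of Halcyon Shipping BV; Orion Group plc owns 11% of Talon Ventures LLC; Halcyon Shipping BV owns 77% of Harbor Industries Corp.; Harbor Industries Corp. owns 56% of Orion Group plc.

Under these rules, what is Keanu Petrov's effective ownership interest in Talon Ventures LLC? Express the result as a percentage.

4.678982%

By sibling attribution (R2), Keanu Petrov is treated as also owning Leah Petrov's interest in Highfield Pharma AG, giving 34% + 27% = 61%.
By sibling attribution (R2), Keanu Petrov is treated as owning Leah Petrov's 22% interest in Halcyon Shipping BV.
Chain via Highfield Pharma AG → Wildmere Trust → Pinebrook Textiles S.p.A. (R1): 61% × 21% × 43% × 66% = 3.635478% of Talon Ventures LLC.
Chain via Halcyon Shipping BV → Harbor Industries Corp. → Orion Group plc (R1): 22% × 77% × 56% × 11% = 1.043504% of Talon Ventures LLC.
Aggregating (R3): 3.635478% + 1.043504% = 4.678982%.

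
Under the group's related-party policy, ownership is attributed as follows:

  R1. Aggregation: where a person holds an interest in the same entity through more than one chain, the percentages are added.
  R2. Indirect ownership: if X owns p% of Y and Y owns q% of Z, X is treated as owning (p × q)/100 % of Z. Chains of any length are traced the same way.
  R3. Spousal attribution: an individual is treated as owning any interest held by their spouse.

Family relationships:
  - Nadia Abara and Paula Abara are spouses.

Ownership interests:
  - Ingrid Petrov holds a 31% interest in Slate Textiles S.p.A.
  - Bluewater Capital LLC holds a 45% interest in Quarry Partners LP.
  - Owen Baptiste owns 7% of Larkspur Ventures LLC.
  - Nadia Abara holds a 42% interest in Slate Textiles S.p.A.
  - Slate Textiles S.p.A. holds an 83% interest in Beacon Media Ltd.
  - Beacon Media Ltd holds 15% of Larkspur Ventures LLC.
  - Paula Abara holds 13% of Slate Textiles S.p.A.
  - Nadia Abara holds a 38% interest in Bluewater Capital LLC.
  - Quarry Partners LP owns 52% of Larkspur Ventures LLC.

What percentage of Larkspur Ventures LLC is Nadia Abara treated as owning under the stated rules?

By spousal attribution (R3), Nadia Abara is treated as also owning Paula Abara's interest in Slate Textiles S.p.A, giving 42% + 13% = 55%.
Chain via Slate Textiles S.p.A. → Beacon Media Ltd (R2): 55% × 83% × 15% = 6.8475% of Larkspur Ventures LLC.
Chain via Bluewater Capital LLC → Quarry Partners LP (R2): 38% × 45% × 52% = 8.892% of Larkspur Ventures LLC.
Aggregating (R1): 6.8475% + 8.892% = 15.7395%.

15.7395%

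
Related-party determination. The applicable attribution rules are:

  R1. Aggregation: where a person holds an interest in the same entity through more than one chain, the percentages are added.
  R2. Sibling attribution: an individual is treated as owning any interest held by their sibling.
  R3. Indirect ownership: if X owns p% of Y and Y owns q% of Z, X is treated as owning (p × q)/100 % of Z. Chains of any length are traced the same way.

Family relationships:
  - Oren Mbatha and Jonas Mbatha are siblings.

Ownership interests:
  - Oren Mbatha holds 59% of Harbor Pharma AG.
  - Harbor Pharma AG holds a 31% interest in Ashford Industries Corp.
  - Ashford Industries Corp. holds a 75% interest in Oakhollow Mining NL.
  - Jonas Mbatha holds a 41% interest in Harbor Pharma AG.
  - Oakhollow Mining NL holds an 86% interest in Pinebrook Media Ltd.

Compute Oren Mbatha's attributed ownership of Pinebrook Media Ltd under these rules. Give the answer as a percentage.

19.995%

By sibling attribution (R2), Oren Mbatha is treated as also owning Jonas Mbatha's interest in Harbor Pharma AG, giving 59% + 41% = 100%.
Chain via Harbor Pharma AG → Ashford Industries Corp. → Oakhollow Mining NL (R3): 100% × 31% × 75% × 86% = 19.995% of Pinebrook Media Ltd.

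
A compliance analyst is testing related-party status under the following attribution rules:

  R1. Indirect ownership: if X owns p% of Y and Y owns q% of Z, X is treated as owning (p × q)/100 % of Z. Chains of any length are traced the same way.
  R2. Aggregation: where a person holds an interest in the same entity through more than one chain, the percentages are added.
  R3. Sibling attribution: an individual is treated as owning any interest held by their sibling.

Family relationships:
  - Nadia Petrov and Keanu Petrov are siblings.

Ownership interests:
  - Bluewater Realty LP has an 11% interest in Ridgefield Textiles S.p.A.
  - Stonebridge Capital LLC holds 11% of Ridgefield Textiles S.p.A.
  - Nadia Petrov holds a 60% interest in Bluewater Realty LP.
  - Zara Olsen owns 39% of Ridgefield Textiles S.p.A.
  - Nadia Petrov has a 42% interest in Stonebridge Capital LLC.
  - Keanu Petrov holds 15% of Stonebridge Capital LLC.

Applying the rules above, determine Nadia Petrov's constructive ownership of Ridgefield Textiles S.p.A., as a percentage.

12.87%

By sibling attribution (R3), Nadia Petrov is treated as also owning Keanu Petrov's interest in Stonebridge Capital LLC, giving 42% + 15% = 57%.
Chain via Bluewater Realty LP (R1): 60% × 11% = 6.6% of Ridgefield Textiles S.p.A.
Chain via Stonebridge Capital LLC (R1): 57% × 11% = 6.27% of Ridgefield Textiles S.p.A.
Aggregating (R2): 6.6% + 6.27% = 12.87%.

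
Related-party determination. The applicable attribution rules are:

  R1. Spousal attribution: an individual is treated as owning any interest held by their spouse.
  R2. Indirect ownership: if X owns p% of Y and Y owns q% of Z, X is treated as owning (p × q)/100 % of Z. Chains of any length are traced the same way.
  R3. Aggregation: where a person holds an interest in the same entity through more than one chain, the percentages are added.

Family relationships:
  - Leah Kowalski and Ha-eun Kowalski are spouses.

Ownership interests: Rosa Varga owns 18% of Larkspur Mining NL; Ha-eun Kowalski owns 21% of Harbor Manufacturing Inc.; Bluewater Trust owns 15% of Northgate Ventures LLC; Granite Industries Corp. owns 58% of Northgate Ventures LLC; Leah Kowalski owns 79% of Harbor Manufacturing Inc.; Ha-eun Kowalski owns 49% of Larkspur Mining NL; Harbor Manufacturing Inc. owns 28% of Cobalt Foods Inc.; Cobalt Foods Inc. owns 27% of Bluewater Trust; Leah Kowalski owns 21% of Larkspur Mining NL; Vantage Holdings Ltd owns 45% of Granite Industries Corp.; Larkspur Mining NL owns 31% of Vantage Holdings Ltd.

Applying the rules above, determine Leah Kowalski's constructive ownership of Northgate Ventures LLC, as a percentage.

6.7977%

By spousal attribution (R1), Leah Kowalski is treated as also owning Ha-eun Kowalski's interest in Harbor Manufacturing Inc, giving 79% + 21% = 100%.
By spousal attribution (R1), Leah Kowalski is treated as also owning Ha-eun Kowalski's interest in Larkspur Mining NL, giving 21% + 49% = 70%.
Chain via Harbor Manufacturing Inc. → Cobalt Foods Inc. → Bluewater Trust (R2): 100% × 28% × 27% × 15% = 1.134% of Northgate Ventures LLC.
Chain via Larkspur Mining NL → Vantage Holdings Ltd → Granite Industries Corp. (R2): 70% × 31% × 45% × 58% = 5.6637% of Northgate Ventures LLC.
Aggregating (R3): 1.134% + 5.6637% = 6.7977%.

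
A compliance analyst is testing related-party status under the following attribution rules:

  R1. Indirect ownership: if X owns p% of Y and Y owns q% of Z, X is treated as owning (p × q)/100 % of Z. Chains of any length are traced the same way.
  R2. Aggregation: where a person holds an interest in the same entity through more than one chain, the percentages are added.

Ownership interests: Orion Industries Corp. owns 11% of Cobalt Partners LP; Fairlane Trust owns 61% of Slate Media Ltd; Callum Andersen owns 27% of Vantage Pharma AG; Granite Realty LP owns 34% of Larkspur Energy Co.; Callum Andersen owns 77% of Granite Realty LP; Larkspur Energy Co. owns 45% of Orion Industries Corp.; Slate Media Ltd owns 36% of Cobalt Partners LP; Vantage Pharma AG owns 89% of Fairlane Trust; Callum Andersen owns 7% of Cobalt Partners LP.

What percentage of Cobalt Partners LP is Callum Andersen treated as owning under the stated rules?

13.572898%

Chain via Granite Realty LP → Larkspur Energy Co. → Orion Industries Corp. (R1): 77% × 34% × 45% × 11% = 1.29591% of Cobalt Partners LP.
Chain via Vantage Pharma AG → Fairlane Trust → Slate Media Ltd (R1): 27% × 89% × 61% × 36% = 5.276988% of Cobalt Partners LP.
Direct interest in Cobalt Partners LP: 7%.
Aggregating (R2): 1.29591% + 5.276988% + 7% = 13.572898%.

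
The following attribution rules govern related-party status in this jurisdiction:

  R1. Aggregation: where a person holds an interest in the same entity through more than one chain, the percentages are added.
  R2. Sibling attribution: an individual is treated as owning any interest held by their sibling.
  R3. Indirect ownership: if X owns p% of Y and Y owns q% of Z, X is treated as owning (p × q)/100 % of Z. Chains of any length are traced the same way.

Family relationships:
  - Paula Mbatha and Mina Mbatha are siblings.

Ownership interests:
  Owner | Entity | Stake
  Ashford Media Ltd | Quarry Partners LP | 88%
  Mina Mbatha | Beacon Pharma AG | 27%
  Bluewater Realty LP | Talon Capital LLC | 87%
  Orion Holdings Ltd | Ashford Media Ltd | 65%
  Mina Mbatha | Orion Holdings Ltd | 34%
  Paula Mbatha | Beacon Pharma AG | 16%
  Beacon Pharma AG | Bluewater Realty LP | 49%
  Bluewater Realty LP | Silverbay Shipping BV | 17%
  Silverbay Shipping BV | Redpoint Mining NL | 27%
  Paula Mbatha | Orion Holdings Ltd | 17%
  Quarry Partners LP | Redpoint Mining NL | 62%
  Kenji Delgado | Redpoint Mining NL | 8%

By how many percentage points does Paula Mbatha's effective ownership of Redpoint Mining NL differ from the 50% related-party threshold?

30.946247

By sibling attribution (R2), Paula Mbatha is treated as also owning Mina Mbatha's interest in Orion Holdings Ltd, giving 17% + 34% = 51%.
By sibling attribution (R2), Paula Mbatha is treated as also owning Mina Mbatha's interest in Beacon Pharma AG, giving 16% + 27% = 43%.
Chain via Orion Holdings Ltd → Ashford Media Ltd → Quarry Partners LP (R3): 51% × 65% × 88% × 62% = 18.08664% of Redpoint Mining NL.
Chain via Beacon Pharma AG → Bluewater Realty LP → Silverbay Shipping BV (R3): 43% × 49% × 17% × 27% = 0.967113% of Redpoint Mining NL.
Aggregating (R1): 18.08664% + 0.967113% = 19.053753%.
19.053753% falls short of the 50% threshold by 30.946247 percentage points.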